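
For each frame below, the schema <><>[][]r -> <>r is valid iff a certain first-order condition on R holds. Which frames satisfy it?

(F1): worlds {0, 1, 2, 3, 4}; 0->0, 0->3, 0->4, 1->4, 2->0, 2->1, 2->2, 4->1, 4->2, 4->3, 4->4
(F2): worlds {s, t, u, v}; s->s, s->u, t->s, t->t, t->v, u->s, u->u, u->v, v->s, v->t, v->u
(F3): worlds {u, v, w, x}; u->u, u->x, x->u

(F2), (F3)

This is the axiom for a generalized confluence (Geach) condition; its first-order frame correspondent is forall x forall y (x R^2 y -> exists w (y R^2 w & xRw)).
(F1): fails — 0R²3 but no w with 3R²w and 0Rw.
(F2): ✓.
(F3): ✓.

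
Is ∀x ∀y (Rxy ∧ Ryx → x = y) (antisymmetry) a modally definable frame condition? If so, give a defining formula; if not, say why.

Not modally definable

Any modally definable frame class is closed under surjective bounded morphisms.
The 4-cycle (worlds w0,w1,w2,w3 with w0→w1→w2→w3→w0) is antisymmetric. Sending even-indexed worlds to a and odd-indexed worlds to b is a surjective bounded morphism onto the two-world frame with a↔b, which is not antisymmetric.
So no modal formula (or set of formulas) defines exactly the antisymmetric frames.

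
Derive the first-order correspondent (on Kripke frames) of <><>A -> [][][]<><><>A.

This is a Sahlqvist (Geach-type) schema ◇^2□^0A → □^3◇^3A.
Minimal-valuation argument: fix x; take any y with xR^2y and any z with xR^3z. Set V(A) to the set of worlds R-reachable from y in exactly 0 steps. Then □^0A holds at y, so the antecedent holds at x; validity forces ◇^3A at z, giving a w with zR^3w and yR^0w.
First-order correspondent: forall x forall y forall z ((x R^2 y & x R^3 z) -> exists w (y = w & z R^3 w)).

forall x forall y forall z ((x R^2 y & x R^3 z) -> exists w (y = w & z R^3 w))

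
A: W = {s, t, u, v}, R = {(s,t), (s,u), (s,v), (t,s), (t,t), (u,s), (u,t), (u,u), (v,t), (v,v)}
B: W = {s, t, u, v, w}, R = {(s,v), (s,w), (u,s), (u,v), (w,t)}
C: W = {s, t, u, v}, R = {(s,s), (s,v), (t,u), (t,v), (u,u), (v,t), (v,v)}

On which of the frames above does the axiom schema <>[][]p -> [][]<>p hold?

The schema corresponds to a generalized confluence (Geach) condition: forall x forall y forall z ((xRy & x R^2 z) -> exists w (y R^2 w & zRw)).
A: satisfies the condition.
B: fails — sRv, sR²t but no w* with vR²w* and tRw*.
C: fails — tRu, tR²v but no w with uR²w and vRw.
Valid on: A.

A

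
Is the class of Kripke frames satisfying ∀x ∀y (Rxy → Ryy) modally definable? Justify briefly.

Yes, by □(□p → p)

Yes: it is shift-reflexivity, defined by the T□ schema □(□p → p).
Suppose □(□p→p) is valid. Take Rxy and set V(p)={w : Ryw}. Then at y, □p holds; since □(□p→p) at x, □p→p at y, so p at y, i.e. Ryy.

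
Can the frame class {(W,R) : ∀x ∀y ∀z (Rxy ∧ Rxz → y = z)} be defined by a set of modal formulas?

Yes, by ◇q → □q

This is a Sahlqvist condition; the CD axiom ◇q → □q defines it.
Suppose ◇q→□q is valid. Take Rxy, Rxz and set V(q)={y}. Then ◇q at x, so □q at x, so q at z, i.e. z=y.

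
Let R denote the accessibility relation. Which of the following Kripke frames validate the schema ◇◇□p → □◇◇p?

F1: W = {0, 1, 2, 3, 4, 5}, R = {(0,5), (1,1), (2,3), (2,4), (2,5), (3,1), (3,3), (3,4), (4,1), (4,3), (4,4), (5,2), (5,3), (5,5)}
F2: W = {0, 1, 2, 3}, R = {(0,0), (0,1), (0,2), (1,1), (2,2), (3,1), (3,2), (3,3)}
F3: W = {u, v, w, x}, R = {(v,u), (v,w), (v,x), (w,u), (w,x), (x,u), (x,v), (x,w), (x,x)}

This is the axiom for a generalized confluence (Geach) condition; its first-order frame correspondent is ∀x ∀y ∀z ((xR²y ∧ xRz) → ∃w (yRw ∧ zR²w)).
F1: satisfies the condition.
F2: fails — 0R²1, 0R2 but no w with 1Rw and 2R²w.
F3: fails — vR²u, vRu but no t with uRt and uR²t.

F1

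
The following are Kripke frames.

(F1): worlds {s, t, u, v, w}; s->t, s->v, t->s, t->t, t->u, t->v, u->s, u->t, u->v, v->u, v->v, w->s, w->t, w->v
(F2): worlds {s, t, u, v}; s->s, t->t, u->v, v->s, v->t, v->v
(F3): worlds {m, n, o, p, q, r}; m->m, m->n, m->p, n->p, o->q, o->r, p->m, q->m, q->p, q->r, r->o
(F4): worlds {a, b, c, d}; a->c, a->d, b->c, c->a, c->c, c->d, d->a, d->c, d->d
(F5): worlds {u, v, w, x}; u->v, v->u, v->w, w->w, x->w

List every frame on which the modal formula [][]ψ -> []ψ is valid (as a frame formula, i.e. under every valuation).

Frame correspondent (Sahlqvist): forall x forall y (Rxy -> exists z (Rxz & Rzy)) — i.e. density.
(F1): ✓.
(F2): ✓.
(F3): fails — Roq but no z with Roz and Rzq.
(F4): ✓.
(F5): fails — Ruv but no z with Ruz and Rzv.
Valid on: (F1), (F2), (F4).

(F1), (F2), (F4)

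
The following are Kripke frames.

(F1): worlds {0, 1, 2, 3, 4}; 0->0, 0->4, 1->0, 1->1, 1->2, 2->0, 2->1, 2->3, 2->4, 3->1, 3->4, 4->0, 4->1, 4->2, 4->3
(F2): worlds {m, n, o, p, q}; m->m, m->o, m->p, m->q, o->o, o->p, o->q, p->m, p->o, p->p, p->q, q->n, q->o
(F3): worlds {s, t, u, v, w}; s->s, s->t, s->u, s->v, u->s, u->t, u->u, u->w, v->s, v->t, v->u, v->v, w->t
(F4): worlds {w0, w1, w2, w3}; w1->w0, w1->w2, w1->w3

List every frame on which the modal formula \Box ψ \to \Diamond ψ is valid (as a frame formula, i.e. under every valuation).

(F1)

Frame correspondent (Sahlqvist): \forall x \exists y Rxy — i.e. seriality.
(F1): satisfies the condition.
(F2): fails — world n has no successor.
(F3): fails — world t has no successor.
(F4): fails — world w0 has no successor.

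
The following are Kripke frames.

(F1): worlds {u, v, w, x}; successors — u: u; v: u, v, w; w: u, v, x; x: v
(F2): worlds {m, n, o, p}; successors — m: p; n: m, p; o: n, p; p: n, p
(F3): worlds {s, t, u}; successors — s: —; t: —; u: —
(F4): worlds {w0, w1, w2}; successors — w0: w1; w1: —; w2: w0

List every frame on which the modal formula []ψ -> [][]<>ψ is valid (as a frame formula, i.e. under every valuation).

This is the axiom for a generalized confluence (Geach) condition; its first-order frame correspondent is forall x forall z (x R^2 z -> exists w (xRw & zRw)).
(F1): fails — xR²u but no t with xRt and uRt.
(F2): satisfies the condition.
(F3): satisfies the condition.
(F4): fails — w2R²w1 but no w with w2Rw and w1Rw.

(F2), (F3)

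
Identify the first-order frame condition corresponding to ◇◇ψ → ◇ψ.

Equivalently (dual form): □ψ → □□ψ.
Suppose □ψ→□□ψ is valid. Take Rxy, Ryz and set V(ψ)={w : Rxw}. Then □ψ at x, so □□ψ at x, so □ψ at y, so ψ at z, i.e. Rxz.
Conversely, on a frame with transitivity the schema holds at every world under every valuation.
So the correspondent is transitivity.

Transitivity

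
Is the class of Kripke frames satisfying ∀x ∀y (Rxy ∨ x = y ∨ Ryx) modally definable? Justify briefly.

Not modally definable

If a class were modally definable it would be closed under disjoint unions (Goldblatt–Thomason).
Take 2 disjoint single-world reflexive frames: each is trivially connected, but their disjoint union has 2 worlds with no edge between distinct components, so it is not connected.
Hence connectedness of R is not modally definable.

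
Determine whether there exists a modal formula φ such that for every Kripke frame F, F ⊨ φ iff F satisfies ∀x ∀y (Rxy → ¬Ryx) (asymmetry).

If a class were modally definable it would be closed under surjective bounded morphisms (Goldblatt–Thomason).
The 5-cycle (worlds s,t,u,v,w with s→t→u→v→w→s) is asymmetric. Mapping every world to a single reflexive point • is a surjective bounded morphism, and the reflexive point is not asymmetric (R•• but asymmetry requires ¬R••).
Hence asymmetry is not modally definable.

No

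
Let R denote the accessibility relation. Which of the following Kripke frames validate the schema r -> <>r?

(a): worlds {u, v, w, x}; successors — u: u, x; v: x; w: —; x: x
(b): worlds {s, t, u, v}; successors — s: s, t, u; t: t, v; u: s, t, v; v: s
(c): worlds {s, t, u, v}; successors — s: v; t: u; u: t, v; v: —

none

This is the axiom for reflexivity; its first-order frame correspondent is forall x Rxx.
(a): fails — world v does not see itself.
(b): fails — world u does not see itself.
(c): fails — world s does not see itself.
Valid on no frame.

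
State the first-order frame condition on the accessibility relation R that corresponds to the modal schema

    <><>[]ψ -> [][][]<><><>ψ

This is a Sahlqvist (Geach-type) schema ◇^2□^1ψ → □^3◇^3ψ.
Minimal-valuation argument: fix x; take any y with xR^2y and any z with xR^3z. Set V(ψ) to the set of worlds R-reachable from y in exactly 1 step. Then □^1ψ holds at y, so the antecedent holds at x; validity forces ◇^3ψ at z, giving a w with zR^3w and yR^1w.
First-order correspondent: forall x forall y forall z ((x R^2 y & x R^3 z) -> exists w (yRw & z R^3 w)).

forall x forall y forall z ((x R^2 y & x R^3 z) -> exists w (yRw & z R^3 w))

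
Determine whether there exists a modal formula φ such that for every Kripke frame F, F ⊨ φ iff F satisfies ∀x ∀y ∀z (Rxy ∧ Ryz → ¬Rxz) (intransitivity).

Any modally definable frame class is closed under surjective bounded morphisms.
The 3-cycle (worlds 0,1,2 with 0→1→2→0) is intransitive. Mapping every world to a single reflexive point • is a surjective bounded morphism; the reflexive point is not intransitive (R••∧R•• but R••).
So no modal formula (or set of formulas) defines exactly the intransitive frames.

No — not modally definable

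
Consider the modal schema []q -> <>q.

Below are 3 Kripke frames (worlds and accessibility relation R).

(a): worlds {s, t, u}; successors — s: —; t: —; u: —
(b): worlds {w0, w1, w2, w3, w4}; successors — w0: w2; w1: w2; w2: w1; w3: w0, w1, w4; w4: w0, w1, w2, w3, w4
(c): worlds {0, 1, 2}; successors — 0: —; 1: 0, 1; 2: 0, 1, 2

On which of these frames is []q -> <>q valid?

(b)

This is the axiom for seriality; its first-order frame correspondent is forall x exists y Rxy.
(a): fails — world s has no successor.
(b): condition met.
(c): fails — world 0 has no successor.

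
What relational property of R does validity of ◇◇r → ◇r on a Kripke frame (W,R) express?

transitivity

Replacing r by ¬r and contraposing gives the equivalent schema □r → □□r.
Suppose □r→□□r is valid. Take Rxy, Ryz and set V(r)={w : Rxw}. Then □r at x, so □□r at x, so □r at y, so r at z, i.e. Rxz.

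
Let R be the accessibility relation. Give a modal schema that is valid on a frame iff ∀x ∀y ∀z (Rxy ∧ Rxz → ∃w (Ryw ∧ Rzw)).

◇□r → □◇r

This is convergence; the standard corresponding axiom is .2: ◇□r → □◇r.
Suppose ◇□r→□◇r is valid. Take Rxy, Rxz and set V(r)={w : Ryw}. Then □r at y so ◇□r at x, so □◇r at x, so ◇r at z, giving w with Rzw and Ryw.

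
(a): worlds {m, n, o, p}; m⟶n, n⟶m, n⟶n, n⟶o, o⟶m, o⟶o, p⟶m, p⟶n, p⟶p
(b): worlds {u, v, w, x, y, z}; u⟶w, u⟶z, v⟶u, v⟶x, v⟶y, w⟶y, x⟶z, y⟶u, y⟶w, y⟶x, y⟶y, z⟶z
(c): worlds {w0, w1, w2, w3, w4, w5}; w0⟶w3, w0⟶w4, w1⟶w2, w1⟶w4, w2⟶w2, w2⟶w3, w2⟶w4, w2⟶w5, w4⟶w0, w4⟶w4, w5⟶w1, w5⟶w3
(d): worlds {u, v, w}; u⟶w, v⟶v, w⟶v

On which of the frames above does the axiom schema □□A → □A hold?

(a)

Frame correspondent (Sahlqvist): ∀x ∀y (Rxy → ∃z (Rxz ∧ Rzy)) — i.e. density.
(a): condition met.
(b): fails — Ruw but no t with Rut and Rtw.
(c): fails — Rw5w1 but no z with Rw5z and Rzw1.
(d): fails — Ruw but no z with Ruz and Rzw.
Valid on: (a).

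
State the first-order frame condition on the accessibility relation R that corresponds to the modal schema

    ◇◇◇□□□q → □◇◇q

This is a Sahlqvist (Geach-type) schema ◇^3□^3q → □^1◇^2q.
Minimal-valuation argument: fix x; take any y with xR^3y and any z with xR^1z. Set V(q) to the set of worlds R-reachable from y in exactly 3 steps. Then □^3q holds at y, so the antecedent holds at x; validity forces ◇^2q at z, giving a w with zR^2w and yR^3w.
First-order correspondent: ∀x ∀y ∀z ((xR³y ∧ xRz) → ∃w (yR³w ∧ zR²w)).

∀x ∀y ∀z ((xR³y ∧ xRz) → ∃w (yR³w ∧ zR²w))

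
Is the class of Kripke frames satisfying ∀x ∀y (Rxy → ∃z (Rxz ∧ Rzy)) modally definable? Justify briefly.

The condition is density. A defining modal formula is □□p → □p.

Yes, by □□p → □p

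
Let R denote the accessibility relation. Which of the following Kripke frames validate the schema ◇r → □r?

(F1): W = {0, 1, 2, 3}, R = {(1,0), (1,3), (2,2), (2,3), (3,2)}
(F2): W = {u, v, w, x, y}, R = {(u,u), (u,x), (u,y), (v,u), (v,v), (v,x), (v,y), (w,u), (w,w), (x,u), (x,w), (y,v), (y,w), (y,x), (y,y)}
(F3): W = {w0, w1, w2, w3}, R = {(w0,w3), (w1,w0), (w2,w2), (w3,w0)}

(F3)

This is the axiom for partial functionality; its first-order frame correspondent is ∀x ∀y ∀z (Rxy ∧ Rxz → y = z).
(F1): fails — 1 sees both 0 and 3.
(F2): fails — u sees both u and x.
(F3): satisfies the condition.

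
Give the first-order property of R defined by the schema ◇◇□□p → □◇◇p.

∀x ∀y ∀z ((xR²y ∧ xRz) → ∃w (yR²w ∧ zR²w))

This is a Sahlqvist (Geach-type) schema ◇^2□^2p → □^1◇^2p.
Minimal-valuation argument: fix x; take any y with xR^2y and any z with xR^1z. Set V(p) to the set of worlds R-reachable from y in exactly 2 steps. Then □^2p holds at y, so the antecedent holds at x; validity forces ◇^2p at z, giving a w with zR^2w and yR^2w.
First-order correspondent: ∀x ∀y ∀z ((xR²y ∧ xRz) → ∃w (yR²w ∧ zR²w)).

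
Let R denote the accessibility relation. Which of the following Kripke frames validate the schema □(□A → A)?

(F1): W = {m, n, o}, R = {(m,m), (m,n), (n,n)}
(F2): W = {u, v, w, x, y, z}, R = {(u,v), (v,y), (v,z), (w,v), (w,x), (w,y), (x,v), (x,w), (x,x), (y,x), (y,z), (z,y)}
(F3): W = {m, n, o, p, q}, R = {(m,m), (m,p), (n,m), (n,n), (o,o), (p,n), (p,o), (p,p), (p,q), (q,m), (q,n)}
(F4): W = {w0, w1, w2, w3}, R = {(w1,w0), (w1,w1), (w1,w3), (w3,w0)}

This is the axiom for shift-reflexivity; its first-order frame correspondent is ∀x ∀y (Rxy → Ryy).
(F1): condition met.
(F2): fails — Ruv but not Rvv.
(F3): fails — Rpq but not Rqq.
(F4): fails — Rw1w0 but not Rw0w0.
Valid on: (F1).

(F1)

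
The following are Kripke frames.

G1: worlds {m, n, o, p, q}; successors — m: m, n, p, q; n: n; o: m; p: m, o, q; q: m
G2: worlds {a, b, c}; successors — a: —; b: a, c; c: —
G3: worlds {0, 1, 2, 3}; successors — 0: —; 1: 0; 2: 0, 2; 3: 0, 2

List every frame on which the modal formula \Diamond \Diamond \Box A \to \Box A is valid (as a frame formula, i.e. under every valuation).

G2

The schema corresponds to a generalized confluence (Geach) condition: \forall x \forall y \forall z ((x R^2 y \wedge xRz) \to \exists w (yRw \wedge z = w)).
G1: fails — mR²n, mRm but no w with nRw and m=w.
G2: satisfies the condition.
G3: fails — 2R²0, 2R0 but no w with 0Rw and 0=w.
Valid on: G2.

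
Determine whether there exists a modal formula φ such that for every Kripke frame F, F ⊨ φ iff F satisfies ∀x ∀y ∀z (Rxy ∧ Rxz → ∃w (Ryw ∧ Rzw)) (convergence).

Yes — defined by ◇□p → □◇p

The condition is convergence. A defining modal formula is ◇□p → □◇p.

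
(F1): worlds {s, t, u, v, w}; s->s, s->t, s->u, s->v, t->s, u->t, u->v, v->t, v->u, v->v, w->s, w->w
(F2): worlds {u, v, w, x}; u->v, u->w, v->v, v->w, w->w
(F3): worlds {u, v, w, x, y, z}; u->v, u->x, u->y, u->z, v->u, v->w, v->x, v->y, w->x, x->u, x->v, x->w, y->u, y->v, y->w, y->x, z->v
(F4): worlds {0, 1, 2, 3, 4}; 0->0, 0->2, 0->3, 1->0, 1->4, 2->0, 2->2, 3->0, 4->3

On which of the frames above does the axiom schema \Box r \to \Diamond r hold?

The schema corresponds to seriality: \forall x \exists y Rxy.
(F1): ✓.
(F2): fails — world x has no successor.
(F3): ✓.
(F4): ✓.

(F1), (F3), (F4)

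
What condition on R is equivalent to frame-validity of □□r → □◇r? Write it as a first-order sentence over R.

This is a Sahlqvist (Geach-type) schema ◇^0□^2r → □^1◇^1r.
Minimal-valuation argument: fix x; take any y with xR^0y and any z with xR^1z. Set V(r) to the set of worlds R-reachable from y in exactly 2 steps. Then □^2r holds at y, so the antecedent holds at x; validity forces ◇^1r at z, giving a w with zR^1w and yR^2w.
First-order correspondent: ∀x ∀z (xRz → ∃w (xR²w ∧ zRw)).

∀x ∀z (xRz → ∃w (xR²w ∧ zRw))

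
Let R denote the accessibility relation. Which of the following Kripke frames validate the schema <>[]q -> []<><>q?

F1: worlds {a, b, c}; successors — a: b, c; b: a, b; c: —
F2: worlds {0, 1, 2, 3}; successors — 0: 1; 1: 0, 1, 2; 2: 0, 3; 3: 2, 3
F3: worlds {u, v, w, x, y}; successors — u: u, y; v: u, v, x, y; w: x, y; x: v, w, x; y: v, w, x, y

F3

The schema corresponds to a generalized confluence (Geach) condition: forall x forall y forall z ((xRy & xRz) -> exists w (yRw & z R^2 w)).
F1: fails — aRb, aRc but no w with bRw and cR²w.
F2: fails — 2R0, 2R3 but no w with 0Rw and 3R²w.
F3: satisfies the condition.
Valid on: F3.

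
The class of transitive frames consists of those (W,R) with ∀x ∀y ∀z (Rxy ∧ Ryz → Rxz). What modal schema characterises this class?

This is transitivity; the standard corresponding axiom is 4: □q → □□q.

□q → □□q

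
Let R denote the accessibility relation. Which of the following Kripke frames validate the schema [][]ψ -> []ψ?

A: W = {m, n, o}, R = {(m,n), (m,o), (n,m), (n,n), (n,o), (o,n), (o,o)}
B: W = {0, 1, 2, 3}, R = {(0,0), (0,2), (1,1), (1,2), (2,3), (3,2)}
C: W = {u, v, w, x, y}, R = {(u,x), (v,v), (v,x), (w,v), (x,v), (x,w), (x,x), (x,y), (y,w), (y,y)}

A, C

This is the axiom for density; its first-order frame correspondent is forall x forall y (Rxy -> exists z (Rxz & Rzy)).
A: holds.
B: fails — R32 but no z with R3z and Rz2.
C: holds.
Valid on: A, C.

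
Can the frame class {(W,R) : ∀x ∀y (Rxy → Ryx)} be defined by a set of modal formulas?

This is a Sahlqvist condition; the B axiom q → □◇q defines it.
Suppose q→□◇q is valid. Take Rxy and set V(q)={x}. Then q at x, so □◇q at x, so ◇q at y, so some z with Ryz has q; z=x, i.e. Ryx.

Yes — defined by q → □◇q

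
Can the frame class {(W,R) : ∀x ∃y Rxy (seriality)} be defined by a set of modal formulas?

The condition is seriality. A defining modal formula is □r → ◇r.

Definable; □r → ◇r defines it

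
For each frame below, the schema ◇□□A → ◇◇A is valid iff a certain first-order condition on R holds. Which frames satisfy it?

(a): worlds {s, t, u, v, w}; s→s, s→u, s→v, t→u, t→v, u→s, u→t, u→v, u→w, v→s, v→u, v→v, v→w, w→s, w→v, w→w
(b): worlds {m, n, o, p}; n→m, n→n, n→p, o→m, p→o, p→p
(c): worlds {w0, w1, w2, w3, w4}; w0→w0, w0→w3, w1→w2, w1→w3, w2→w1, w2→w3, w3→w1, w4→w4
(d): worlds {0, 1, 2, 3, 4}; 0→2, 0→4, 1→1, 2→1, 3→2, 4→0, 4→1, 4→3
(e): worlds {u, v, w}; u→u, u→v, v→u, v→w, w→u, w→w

(a), (c), (d), (e)

The schema corresponds to a generalized confluence (Geach) condition: ∀x ∀y (xRy → ∃w (yR²w ∧ xR²w)).
(a): holds.
(b): fails — nRm but no w with mR²w and nR²w.
(c): holds.
(d): holds.
(e): holds.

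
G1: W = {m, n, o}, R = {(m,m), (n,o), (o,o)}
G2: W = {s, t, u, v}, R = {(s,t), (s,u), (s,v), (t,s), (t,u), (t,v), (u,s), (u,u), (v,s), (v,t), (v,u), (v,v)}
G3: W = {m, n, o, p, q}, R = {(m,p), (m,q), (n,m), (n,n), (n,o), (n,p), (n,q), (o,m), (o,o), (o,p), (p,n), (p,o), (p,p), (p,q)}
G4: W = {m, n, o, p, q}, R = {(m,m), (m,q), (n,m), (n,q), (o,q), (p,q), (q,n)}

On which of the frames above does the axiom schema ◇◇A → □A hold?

G1

The schema corresponds to a generalized confluence (Geach) condition: ∀x ∀y ∀z ((xR²y ∧ xRz) → ∃w (y = w ∧ z = w)).
G1: satisfies the condition.
G2: fails — sR²s, sRt but s ≠ t.
G3: fails — mR²n, mRp but n ≠ p.
G4: fails — mR²m, mRq but m ≠ q.
Valid on: G1.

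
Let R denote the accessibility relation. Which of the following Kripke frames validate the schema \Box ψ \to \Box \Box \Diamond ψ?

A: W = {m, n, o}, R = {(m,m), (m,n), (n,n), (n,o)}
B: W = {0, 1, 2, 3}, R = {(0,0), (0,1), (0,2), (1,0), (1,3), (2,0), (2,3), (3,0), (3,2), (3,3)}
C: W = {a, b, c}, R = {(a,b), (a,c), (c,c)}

B, C

This is the axiom for a generalized confluence (Geach) condition; its first-order frame correspondent is \forall x \forall z (x R^2 z \to \exists w (xRw \wedge zRw)).
A: fails — mR²o but no w with mRw and oRw.
B: satisfies the condition.
C: satisfies the condition.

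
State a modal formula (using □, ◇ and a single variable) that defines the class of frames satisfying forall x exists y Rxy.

□s → ◇s

This is seriality; the standard corresponding axiom is D: □s → ◇s.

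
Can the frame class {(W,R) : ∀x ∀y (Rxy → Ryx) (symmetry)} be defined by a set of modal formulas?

Yes, by r → □◇r

Yes: it is symmetry, defined by the B schema r → □◇r.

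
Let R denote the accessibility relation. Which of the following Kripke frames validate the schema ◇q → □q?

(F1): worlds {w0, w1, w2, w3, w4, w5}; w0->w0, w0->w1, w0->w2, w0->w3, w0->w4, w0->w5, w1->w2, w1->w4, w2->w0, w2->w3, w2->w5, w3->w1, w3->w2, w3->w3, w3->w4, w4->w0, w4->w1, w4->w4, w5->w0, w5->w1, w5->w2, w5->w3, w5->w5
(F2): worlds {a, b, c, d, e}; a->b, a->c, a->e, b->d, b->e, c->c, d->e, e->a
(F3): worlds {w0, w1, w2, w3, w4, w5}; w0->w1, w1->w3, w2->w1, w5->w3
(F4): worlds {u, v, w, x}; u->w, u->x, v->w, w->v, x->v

(F3)

This is the axiom for partial functionality; its first-order frame correspondent is ∀x ∀y ∀z (Rxy ∧ Rxz → y = z).
(F1): fails — w0 sees both w0 and w1.
(F2): fails — a sees both b and c.
(F3): condition met.
(F4): fails — u sees both w and x.
Valid on: (F3).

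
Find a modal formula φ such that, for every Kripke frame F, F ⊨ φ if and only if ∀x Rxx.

The condition is reflexivity. The T schema □p → p defines it.

□p → p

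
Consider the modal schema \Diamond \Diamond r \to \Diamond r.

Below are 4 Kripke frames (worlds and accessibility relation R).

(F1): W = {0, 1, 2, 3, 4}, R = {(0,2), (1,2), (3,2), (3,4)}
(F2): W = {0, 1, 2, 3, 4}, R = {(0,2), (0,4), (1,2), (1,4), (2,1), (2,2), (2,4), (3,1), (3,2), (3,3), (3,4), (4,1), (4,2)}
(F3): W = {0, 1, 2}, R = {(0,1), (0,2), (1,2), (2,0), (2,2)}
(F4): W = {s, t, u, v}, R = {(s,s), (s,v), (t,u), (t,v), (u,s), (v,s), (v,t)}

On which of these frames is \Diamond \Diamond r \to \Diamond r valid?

This is the axiom for transitivity; its first-order frame correspondent is \forall x \forall y \forall z (Rxy \wedge Ryz \to Rxz).
(F1): satisfies the condition.
(F2): fails — R02 and R21 but not R01.
(F3): fails — R02 and R20 but not R00.
(F4): fails — Rtv and Rvt but not Rtt.
Valid on: (F1).

(F1)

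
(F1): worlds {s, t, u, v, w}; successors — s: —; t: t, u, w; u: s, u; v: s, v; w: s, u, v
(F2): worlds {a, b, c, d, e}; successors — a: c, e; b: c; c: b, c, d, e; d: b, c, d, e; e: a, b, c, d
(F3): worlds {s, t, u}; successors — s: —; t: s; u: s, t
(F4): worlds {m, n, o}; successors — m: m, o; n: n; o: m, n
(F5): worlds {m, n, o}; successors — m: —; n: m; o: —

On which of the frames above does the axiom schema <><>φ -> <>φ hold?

(F3), (F5)

This is the axiom for transitivity; its first-order frame correspondent is forall x forall y forall z (Rxy & Ryz -> Rxz).
(F1): fails — Rtw and Rwv but not Rtv.
(F2): fails — Rbc and Rcd but not Rbd.
(F3): holds.
(F4): fails — Rom and Rmo but not Roo.
(F5): holds.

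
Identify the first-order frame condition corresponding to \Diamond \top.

seriality

This schema is equivalent to the D axiom □A → ◇A.
Its frame correspondent is seriality — \forall x \exists y Rxy.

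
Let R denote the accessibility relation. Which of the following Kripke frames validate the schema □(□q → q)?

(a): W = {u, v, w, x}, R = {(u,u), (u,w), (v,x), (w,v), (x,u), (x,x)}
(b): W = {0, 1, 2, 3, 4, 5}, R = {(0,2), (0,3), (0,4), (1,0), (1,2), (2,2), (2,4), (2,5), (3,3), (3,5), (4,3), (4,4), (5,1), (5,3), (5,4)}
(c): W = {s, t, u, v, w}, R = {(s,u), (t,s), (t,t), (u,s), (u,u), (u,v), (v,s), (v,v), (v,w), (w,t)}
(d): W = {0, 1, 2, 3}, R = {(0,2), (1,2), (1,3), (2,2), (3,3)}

(d)

The schema corresponds to shift-reflexivity: ∀x ∀y (Rxy → Ryy).
(a): fails — Ruw but not Rww.
(b): fails — R10 but not R00.
(c): fails — Rus but not Rss.
(d): satisfies the condition.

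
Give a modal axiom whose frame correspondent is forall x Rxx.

□p → p

This is reflexivity; the standard corresponding axiom is T: □p → p.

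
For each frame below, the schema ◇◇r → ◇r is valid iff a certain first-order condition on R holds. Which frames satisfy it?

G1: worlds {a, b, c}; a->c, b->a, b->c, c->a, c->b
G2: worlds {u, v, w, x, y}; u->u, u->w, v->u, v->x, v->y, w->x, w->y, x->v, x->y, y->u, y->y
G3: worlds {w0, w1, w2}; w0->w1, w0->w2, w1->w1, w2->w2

G3

Frame correspondent (Sahlqvist): ∀x ∀y (xR²y → ∃w (y = w ∧ xRw)) — i.e. a generalized confluence (Geach) condition.
G1: fails — aR²a but no w with a=w and aRw.
G2: fails — uR²x but no t with x=t and uRt.
G3: ✓.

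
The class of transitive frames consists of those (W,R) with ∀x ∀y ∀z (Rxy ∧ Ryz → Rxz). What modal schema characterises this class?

This is transitivity; the standard corresponding axiom is 4: □r → □□r.
Suppose □r→□□r is valid. Take Rxy, Ryz and set V(r)={w : Rxw}. Then □r at x, so □□r at x, so □r at y, so r at z, i.e. Rxz.

□r → □□r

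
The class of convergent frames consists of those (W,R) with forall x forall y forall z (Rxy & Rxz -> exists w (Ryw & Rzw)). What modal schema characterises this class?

◇□q → □◇q

The condition is convergence. The .2 schema ◇□q → □◇q defines it.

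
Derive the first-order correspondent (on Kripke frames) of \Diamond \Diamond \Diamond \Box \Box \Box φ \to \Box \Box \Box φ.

This is a Sahlqvist (Geach-type) schema ◇^3□^3φ → □^3◇^0φ.
Minimal-valuation argument: fix x; take any y with xR^3y and any z with xR^3z. Set V(φ) to the set of worlds R-reachable from y in exactly 3 steps. Then □^3φ holds at y, so the antecedent holds at x; validity forces ◇^0φ at z, giving a w with zR^0w and yR^3w.
First-order correspondent: \forall x \forall y \forall z ((x R^3 y \wedge x R^3 z) \to \exists w (y R^3 w \wedge z = w)).

\forall x \forall y \forall z ((x R^3 y \wedge x R^3 z) \to \exists w (y R^3 w \wedge z = w))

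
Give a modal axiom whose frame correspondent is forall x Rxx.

□r → r

The condition is reflexivity. The T schema □r → r defines it.
Suppose □r→r is valid. At any x set V(r)={w : Rxw}. Then □r holds at x, so r holds at x, i.e. Rxx.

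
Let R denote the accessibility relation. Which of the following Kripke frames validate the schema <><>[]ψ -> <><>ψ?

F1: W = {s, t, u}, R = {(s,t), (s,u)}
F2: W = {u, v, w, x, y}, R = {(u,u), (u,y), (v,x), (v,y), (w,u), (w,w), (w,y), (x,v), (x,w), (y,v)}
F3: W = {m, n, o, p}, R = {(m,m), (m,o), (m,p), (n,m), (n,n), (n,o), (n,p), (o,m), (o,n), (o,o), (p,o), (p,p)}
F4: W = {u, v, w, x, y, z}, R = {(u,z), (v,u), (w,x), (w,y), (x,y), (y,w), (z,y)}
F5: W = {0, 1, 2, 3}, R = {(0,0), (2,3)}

F1, F3, F5

This is the axiom for a generalized confluence (Geach) condition; its first-order frame correspondent is forall x forall y (x R^2 y -> exists w (yRw & x R^2 w)).
F1: satisfies the condition.
F2: fails — vR²v but no t with vRt and vR²t.
F3: satisfies the condition.
F4: fails — uR²y but no t with yRt and uR²t.
F5: satisfies the condition.
Valid on: F1, F3, F5.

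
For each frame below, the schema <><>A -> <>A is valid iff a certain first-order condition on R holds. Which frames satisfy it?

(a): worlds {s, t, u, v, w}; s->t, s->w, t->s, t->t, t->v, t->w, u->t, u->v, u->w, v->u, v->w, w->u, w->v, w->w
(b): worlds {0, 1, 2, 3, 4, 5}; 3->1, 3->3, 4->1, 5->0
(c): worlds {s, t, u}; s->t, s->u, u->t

(b), (c)

The schema corresponds to transitivity: forall x forall y forall z (Rxy & Ryz -> Rxz).
(a): fails — Ruv and Rvu but not Ruu.
(b): condition met.
(c): condition met.
Valid on: (b), (c).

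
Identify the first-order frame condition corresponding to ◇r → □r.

Suppose ◇r→□r is valid. Take Rxy, Rxz and set V(r)={y}. Then ◇r at x, so □r at x, so r at z, i.e. z=y.

partial functionality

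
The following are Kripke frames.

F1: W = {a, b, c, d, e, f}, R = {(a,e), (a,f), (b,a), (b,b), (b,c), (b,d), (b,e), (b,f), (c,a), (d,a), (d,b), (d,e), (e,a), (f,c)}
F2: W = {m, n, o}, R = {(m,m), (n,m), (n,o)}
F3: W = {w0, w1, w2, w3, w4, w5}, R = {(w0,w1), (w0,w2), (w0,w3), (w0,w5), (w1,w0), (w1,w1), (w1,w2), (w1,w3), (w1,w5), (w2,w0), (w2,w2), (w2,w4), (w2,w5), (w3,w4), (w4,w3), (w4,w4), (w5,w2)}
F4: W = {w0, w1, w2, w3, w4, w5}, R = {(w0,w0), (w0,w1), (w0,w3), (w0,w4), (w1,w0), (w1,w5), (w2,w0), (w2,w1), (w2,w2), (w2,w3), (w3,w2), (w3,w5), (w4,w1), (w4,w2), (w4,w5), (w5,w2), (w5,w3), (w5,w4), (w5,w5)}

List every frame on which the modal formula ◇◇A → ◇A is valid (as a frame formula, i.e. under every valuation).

Frame correspondent (Sahlqvist): ∀x ∀y ∀z (Rxy ∧ Ryz → Rxz) — i.e. transitivity.
F1: fails — Rea and Rae but not Ree.
F2: condition met.
F3: fails — Rw1w2 and Rw2w4 but not Rw1w4.
F4: fails — Rw0w1 and Rw1w5 but not Rw0w5.

F2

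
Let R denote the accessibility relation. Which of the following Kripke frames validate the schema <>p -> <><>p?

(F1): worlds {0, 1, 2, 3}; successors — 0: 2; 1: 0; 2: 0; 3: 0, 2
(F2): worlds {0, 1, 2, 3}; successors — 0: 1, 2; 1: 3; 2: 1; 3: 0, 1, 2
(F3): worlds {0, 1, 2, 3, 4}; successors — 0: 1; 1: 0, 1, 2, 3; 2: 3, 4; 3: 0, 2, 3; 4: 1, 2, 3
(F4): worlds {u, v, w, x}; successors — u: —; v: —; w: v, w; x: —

(F4)

This is the axiom for a generalized confluence (Geach) condition; its first-order frame correspondent is forall x forall y (xRy -> exists w (y = w & x R^2 w)).
(F1): fails — 0R2 but no w with 2=w and 0R²w.
(F2): fails — 0R2 but no w with 2=w and 0R²w.
(F3): fails — 2R4 but no w with 4=w and 2R²w.
(F4): holds.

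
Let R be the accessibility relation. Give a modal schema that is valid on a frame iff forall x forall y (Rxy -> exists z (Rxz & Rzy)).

□□s → □s

The condition is density. The C4 schema □□s → □s defines it.
Suppose □□s→□s is valid. Take Rxy and set V(s)={w : xR²w}. Then □□s at x, so □s at x, so s at y, i.e. ∃z(Rxz∧Rzy).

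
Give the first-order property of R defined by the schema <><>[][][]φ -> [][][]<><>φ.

This is a Sahlqvist (Geach-type) schema ◇^2□^3φ → □^3◇^2φ.
First-order correspondent: forall x forall y forall z ((x R^2 y & x R^3 z) -> exists w (y R^3 w & z R^2 w)).

forall x forall y forall z ((x R^2 y & x R^3 z) -> exists w (y R^3 w & z R^2 w))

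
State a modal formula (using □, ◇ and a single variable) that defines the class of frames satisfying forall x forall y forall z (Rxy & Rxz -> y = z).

A defining formula is ◇q → □q (the CD axiom).
Suppose ◇q→□q is valid. Take Rxy, Rxz and set V(q)={y}. Then ◇q at x, so □q at x, so q at z, i.e. z=y.

◇q → □q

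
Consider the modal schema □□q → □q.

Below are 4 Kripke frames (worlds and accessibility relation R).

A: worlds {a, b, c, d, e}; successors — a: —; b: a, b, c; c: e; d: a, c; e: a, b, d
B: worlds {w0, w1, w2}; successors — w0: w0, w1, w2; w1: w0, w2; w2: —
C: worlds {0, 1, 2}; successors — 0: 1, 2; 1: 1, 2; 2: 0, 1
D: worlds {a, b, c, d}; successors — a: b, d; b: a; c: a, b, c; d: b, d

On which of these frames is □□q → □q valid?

The schema corresponds to density: ∀x ∀y (Rxy → ∃z (Rxz ∧ Rzy)).
A: fails — Rdc but no z with Rdz and Rzc.
B: ✓.
C: fails — R20 but no z with R2z and Rz0.
D: fails — Rba but no z with Rbz and Rza.
Valid on: B.

B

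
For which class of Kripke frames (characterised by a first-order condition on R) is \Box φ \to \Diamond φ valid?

This schema is the D axiom.
Its frame correspondent is seriality — \forall x \exists y Rxy.

seriality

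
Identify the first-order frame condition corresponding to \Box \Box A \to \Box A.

density

Suppose □□A→□A is valid. Take Rxy and set V(A)={w : xR²w}. Then □□A at x, so □A at x, so A at y, i.e. ∃z(Rxz∧Rzy).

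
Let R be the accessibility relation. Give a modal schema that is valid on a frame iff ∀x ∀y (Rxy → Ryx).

ψ → □◇ψ

A defining formula is ψ → □◇ψ (the B axiom).
Suppose ψ→□◇ψ is valid. Take Rxy and set V(ψ)={x}. Then ψ at x, so □◇ψ at x, so ◇ψ at y, so some z with Ryz has ψ; z=x, i.e. Ryx.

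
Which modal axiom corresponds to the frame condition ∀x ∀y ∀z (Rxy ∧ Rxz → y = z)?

◇ψ → □ψ

A defining formula is ◇ψ → □ψ (the CD axiom).
Suppose ◇ψ→□ψ is valid. Take Rxy, Rxz and set V(ψ)={y}. Then ◇ψ at x, so □ψ at x, so ψ at z, i.e. z=y.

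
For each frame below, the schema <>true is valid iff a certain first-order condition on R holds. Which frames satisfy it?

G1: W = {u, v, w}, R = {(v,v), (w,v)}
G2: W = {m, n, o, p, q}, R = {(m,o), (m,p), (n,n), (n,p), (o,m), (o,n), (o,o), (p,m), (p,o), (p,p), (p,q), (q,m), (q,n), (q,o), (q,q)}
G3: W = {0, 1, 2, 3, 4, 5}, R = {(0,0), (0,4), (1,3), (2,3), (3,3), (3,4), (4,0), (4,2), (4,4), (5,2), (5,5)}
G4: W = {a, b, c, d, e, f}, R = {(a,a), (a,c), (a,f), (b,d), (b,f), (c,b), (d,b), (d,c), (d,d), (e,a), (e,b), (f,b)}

This is the axiom for seriality; its first-order frame correspondent is forall x exists y Rxy.
G1: fails — world u has no successor.
G2: satisfies the condition.
G3: satisfies the condition.
G4: satisfies the condition.
Valid on: G2, G3, G4.

G2, G3, G4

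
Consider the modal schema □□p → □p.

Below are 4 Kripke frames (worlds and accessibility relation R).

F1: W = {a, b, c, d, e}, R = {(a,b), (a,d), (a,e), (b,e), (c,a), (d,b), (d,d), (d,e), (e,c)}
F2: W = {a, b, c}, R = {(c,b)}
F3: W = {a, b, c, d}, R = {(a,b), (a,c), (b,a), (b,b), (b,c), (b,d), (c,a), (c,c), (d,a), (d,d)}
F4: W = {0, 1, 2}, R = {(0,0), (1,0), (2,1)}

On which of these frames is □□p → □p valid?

F3

The schema corresponds to density: ∀x ∀y (Rxy → ∃z (Rxz ∧ Rzy)).
F1: fails — Rec but no z with Rez and Rzc.
F2: fails — Rcb but no z with Rcz and Rzb.
F3: holds.
F4: fails — R21 but no z with R2z and Rz1.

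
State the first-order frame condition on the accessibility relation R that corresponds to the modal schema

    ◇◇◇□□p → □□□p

∀x ∀y ∀z ((xR³y ∧ xR³z) → ∃w (yR²w ∧ z = w))

This is a Sahlqvist (Geach-type) schema ◇^3□^2p → □^3◇^0p.
Minimal-valuation argument: fix x; take any y with xR^3y and any z with xR^3z. Set V(p) to the set of worlds R-reachable from y in exactly 2 steps. Then □^2p holds at y, so the antecedent holds at x; validity forces ◇^0p at z, giving a w with zR^0w and yR^2w.
First-order correspondent: ∀x ∀y ∀z ((xR³y ∧ xR³z) → ∃w (yR²w ∧ z = w)).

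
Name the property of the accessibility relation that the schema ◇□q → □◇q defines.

Suppose ◇□q→□◇q is valid. Take Rxy, Rxz and set V(q)={w : Ryw}. Then □q at y so ◇□q at x, so □◇q at x, so ◇q at z, giving w with Rzw and Ryw.

convergence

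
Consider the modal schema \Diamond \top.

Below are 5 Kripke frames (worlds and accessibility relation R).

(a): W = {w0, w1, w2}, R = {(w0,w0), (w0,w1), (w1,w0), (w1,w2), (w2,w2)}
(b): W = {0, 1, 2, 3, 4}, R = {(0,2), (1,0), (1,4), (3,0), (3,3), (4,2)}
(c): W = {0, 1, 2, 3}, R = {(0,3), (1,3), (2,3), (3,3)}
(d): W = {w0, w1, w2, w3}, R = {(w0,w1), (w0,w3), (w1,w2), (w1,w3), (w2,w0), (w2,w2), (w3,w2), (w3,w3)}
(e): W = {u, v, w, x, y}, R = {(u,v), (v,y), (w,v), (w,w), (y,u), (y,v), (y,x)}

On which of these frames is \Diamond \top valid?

(a), (c), (d)

This is the axiom for seriality; its first-order frame correspondent is \forall x \exists y Rxy.
(a): ✓.
(b): fails — world 2 has no successor.
(c): ✓.
(d): ✓.
(e): fails — world x has no successor.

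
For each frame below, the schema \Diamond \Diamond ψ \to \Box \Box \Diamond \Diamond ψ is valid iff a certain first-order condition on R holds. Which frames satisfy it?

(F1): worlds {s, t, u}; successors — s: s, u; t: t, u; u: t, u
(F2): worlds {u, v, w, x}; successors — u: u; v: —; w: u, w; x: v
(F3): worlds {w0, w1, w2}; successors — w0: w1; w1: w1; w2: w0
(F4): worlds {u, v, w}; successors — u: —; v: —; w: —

The schema corresponds to a generalized confluence (Geach) condition: \forall x \forall y \forall z ((x R^2 y \wedge x R^2 z) \to \exists w (y = w \wedge z R^2 w)).
(F1): fails — sR²s, sR²t but no w with s=w and tR²w.
(F2): fails — wR²w, wR²u but no t with w=t and uR²t.
(F3): satisfies the condition.
(F4): satisfies the condition.
Valid on: (F3), (F4).

(F3), (F4)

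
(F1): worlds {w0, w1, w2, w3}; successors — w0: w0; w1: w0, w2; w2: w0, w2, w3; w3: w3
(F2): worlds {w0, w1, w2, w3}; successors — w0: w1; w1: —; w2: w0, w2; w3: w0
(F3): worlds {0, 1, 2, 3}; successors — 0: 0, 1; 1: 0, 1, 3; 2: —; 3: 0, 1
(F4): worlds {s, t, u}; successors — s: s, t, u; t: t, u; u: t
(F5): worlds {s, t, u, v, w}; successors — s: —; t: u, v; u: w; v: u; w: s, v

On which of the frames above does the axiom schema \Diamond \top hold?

The schema corresponds to seriality: \forall x \exists y Rxy.
(F1): condition met.
(F2): fails — world w1 has no successor.
(F3): fails — world 2 has no successor.
(F4): condition met.
(F5): fails — world s has no successor.
Valid on: (F1), (F4).

(F1), (F4)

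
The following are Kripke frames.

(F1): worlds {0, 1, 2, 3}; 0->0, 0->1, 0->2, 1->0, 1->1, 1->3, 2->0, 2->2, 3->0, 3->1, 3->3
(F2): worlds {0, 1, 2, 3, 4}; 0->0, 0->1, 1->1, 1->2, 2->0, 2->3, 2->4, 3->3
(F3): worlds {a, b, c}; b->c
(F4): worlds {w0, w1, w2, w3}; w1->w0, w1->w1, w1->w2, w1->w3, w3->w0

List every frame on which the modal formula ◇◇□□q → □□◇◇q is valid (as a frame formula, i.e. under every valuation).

(F1), (F3)

The schema corresponds to a generalized confluence (Geach) condition: ∀x ∀y ∀z ((xR²y ∧ xR²z) → ∃w (yR²w ∧ zR²w)).
(F1): satisfies the condition.
(F2): fails — 1R²0, 1R²3 but no w with 0R²w and 3R²w.
(F3): satisfies the condition.
(F4): fails — w1R²w0, w1R²w0 but no w with w0R²w and w0R²w.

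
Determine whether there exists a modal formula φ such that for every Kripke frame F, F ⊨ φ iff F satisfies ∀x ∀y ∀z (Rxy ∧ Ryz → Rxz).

Definable; □r → □□r defines it

The condition is transitivity. A defining modal formula is □r → □□r.
Suppose □r→□□r is valid. Take Rxy, Ryz and set V(r)={w : Rxw}. Then □r at x, so □□r at x, so □r at y, so r at z, i.e. Rxz.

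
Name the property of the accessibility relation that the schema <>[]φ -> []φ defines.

The Euclidean property

This schema is equivalent to the 5 axiom ◇φ → □◇φ.
It corresponds to the Euclidean property: forall x forall y forall z (Rxy & Rxz -> Ryz).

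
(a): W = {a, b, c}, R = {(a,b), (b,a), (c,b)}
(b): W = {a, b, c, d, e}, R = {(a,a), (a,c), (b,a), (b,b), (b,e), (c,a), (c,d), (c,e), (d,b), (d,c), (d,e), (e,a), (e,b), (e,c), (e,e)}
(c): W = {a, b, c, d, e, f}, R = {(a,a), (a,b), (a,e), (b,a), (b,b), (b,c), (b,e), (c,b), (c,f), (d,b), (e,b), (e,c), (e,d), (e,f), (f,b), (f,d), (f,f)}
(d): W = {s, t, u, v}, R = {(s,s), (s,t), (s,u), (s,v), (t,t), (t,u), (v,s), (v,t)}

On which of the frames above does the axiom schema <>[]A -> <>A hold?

Frame correspondent (Sahlqvist): forall x forall y (xRy -> exists w (yRw & xRw)) — i.e. a generalized confluence (Geach) condition.
(a): fails — aRb but no w with bRw and aRw.
(b): ✓.
(c): ✓.
(d): fails — sRu but no w with uRw and sRw.
Valid on: (b), (c).

(b), (c)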